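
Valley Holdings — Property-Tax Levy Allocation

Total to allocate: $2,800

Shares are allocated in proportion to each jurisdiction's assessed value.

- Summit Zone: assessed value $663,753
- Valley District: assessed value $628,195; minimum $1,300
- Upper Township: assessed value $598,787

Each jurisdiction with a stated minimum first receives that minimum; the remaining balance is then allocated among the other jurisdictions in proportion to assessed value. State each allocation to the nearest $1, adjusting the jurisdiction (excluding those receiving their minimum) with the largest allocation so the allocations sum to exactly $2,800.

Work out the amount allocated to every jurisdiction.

Guaranteed amounts: Valley District $1,300. Balance $1,500.
Balance split over remaining assessed value 1,262,540: Summit Zone 788.59 → $789; Upper Township 711.41 → $711.

Summit Zone: $789; Valley District: $1,300; Upper Township: $711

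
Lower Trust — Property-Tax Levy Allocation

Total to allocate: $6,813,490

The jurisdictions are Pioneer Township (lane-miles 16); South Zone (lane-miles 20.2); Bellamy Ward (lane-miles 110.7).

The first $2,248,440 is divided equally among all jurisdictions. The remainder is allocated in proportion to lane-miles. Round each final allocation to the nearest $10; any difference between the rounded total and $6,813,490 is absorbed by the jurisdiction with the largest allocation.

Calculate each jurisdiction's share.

$2,248,440 shared equally gives $749,480 per jurisdiction.
Remainder $4,565,050 by lane-miles (total 146.9): Pioneer Township 497,214.43 → $497,210; South Zone 627,733.22 → $627,730; Bellamy Ward 3,440,102.35 → $3,440,100.
Rounding difference +$10 on remainder applied to Bellamy Ward.
Totals: Pioneer Township $749,480 + $497,210 = $1,246,690; South Zone $749,480 + $627,730 = $1,377,210; Bellamy Ward $749,480 + $3,440,110 = $4,189,590.

Pioneer Township: $1,246,690; South Zone: $1,377,210; Bellamy Ward: $4,189,590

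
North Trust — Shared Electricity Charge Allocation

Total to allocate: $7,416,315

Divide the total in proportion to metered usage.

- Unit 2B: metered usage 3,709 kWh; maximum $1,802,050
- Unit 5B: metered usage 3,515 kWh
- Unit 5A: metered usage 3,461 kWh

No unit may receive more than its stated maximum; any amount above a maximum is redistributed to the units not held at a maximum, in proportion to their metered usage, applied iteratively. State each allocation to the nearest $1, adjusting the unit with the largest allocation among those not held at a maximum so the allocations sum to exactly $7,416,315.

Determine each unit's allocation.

Combined metered usage = 10,685.
Unconstrained shares: Unit 2B 2,574,367.09; Unit 5B 2,439,714.29; Unit 5A 2,402,233.62.
Capped: Unit 2B ($1,802,050); remaining pool $5,614,265 reallocated over remaining metered usage 6,976.
Redistributed shares: Unit 5B 2,828,862.02 → $2,828,862; Unit 5A 2,785,402.98 → $2,785,403.

Unit 2B: $1,802,050 · Unit 5B: $2,828,862 · Unit 5A: $2,785,403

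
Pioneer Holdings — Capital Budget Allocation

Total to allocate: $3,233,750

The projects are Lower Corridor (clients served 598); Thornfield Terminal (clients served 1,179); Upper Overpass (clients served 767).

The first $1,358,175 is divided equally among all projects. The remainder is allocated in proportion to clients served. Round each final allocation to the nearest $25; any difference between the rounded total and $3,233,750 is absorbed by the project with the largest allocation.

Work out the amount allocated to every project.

Lower Corridor: $893,600; Thornfield Terminal: $1,321,950; Upper Overpass: $1,018,200

$1,358,175 shared equally gives $452,725 per project.
Remainder $1,875,575 by clients served (total 2,544): Lower Corridor 440,878.09 → $440,875; Thornfield Terminal 869,222.85 → $869,225; Upper Overpass 565,474.07 → $565,475.
Totals: Lower Corridor $452,725 + $440,875 = $893,600; Thornfield Terminal $452,725 + $869,225 = $1,321,950; Upper Overpass $452,725 + $565,475 = $1,018,200.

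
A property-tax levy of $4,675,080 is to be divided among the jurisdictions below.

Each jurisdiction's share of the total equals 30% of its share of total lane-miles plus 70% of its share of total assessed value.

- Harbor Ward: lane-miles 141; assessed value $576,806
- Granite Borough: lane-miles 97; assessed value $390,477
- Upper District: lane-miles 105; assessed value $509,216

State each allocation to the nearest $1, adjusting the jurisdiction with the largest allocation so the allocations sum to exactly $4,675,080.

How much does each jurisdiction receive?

Lane-miles total 343; assessed value total 1,476,499.
Blended shares (30% lane-miles + 70% assessed value): Harbor Ward 0.3968; Granite Borough 0.2700; Upper District 0.3333.
Proportional shares: Harbor Ward 1,854,997.62; Granite Borough 1,262,096.91; Upper District 1,557,985.47.
Rounded to nearest $1: Harbor Ward $1,854,998; Granite Borough $1,262,097; Upper District $1,557,985. Sum = $4,675,080.
Sum already equals the total — no adjustment.

Harbor Ward: $1,854,998 | Granite Borough: $1,262,097 | Upper District: $1,557,985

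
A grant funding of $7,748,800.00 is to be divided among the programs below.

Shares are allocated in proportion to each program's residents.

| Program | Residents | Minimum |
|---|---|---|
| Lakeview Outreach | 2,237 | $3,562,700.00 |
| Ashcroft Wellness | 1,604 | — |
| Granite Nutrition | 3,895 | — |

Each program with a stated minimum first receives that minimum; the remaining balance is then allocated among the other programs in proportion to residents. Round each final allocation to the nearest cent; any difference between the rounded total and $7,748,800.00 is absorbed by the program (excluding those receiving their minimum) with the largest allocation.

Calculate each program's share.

Fund the minimums — Lakeview Outreach $3,562,700.00. Residual $4,186,100.00.
Residual split over remaining residents 5,499: Ashcroft Wellness 1,221,040.9893 → $1,221,040.99; Granite Nutrition 2,965,059.0107 → $2,965,059.01.

Lakeview Outreach: $3,562,700.00; Ashcroft Wellness: $1,221,040.99; Granite Nutrition: $2,965,059.01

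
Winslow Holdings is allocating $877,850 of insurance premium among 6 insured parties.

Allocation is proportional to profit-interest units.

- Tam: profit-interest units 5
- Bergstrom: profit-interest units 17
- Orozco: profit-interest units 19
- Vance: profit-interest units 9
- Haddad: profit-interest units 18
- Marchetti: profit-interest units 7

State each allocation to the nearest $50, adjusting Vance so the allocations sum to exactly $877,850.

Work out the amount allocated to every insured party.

Profit-interest units total: 75.
Proportional shares: Tam 5/75 × $877,850 = 58,523.33; Bergstrom 17/75 × $877,850 = 198,979.33; Orozco 19/75 × $877,850 = 222,388.67; Vance 9/75 × $877,850 = 105,342.00; Haddad 18/75 × $877,850 = 210,684.00; Marchetti 7/75 × $877,850 = 81,932.67.
After rounding ($50): Tam $58,500; Bergstrom $199,000; Orozco $222,400; Vance $105,350; Haddad $210,700; Marchetti $81,950. Sum = $877,900.
Difference $877,850 − $877,900 = −$50 applied to Vance: Vance becomes $105,300.

Tam: $58,500 | Bergstrom: $199,000 | Orozco: $222,400 | Vance: $105,300 | Haddad: $210,700 | Marchetti: $81,950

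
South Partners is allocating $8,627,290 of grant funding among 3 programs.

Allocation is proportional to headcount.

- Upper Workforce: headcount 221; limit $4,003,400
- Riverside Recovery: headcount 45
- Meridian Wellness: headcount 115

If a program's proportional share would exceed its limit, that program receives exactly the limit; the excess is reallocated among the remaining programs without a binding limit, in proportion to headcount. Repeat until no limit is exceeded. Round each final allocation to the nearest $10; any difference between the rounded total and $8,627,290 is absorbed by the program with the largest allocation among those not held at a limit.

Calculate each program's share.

Sum of headcount: 381.
Pro-rata shares before constraints: Upper Workforce 5,004,281.08; Riverside Recovery 1,018,971.26; Meridian Wellness 2,604,037.66.
Capped: Upper Workforce ($4,003,400); remaining pool $4,623,890 reallocated over remaining headcount 160.
Remaining shares: Riverside Recovery 1,300,469.06 → $1,300,470; Meridian Wellness 3,323,420.94 → $3,323,420.

Upper Workforce: $4,003,400 | Riverside Recovery: $1,300,470 | Meridian Wellness: $3,323,420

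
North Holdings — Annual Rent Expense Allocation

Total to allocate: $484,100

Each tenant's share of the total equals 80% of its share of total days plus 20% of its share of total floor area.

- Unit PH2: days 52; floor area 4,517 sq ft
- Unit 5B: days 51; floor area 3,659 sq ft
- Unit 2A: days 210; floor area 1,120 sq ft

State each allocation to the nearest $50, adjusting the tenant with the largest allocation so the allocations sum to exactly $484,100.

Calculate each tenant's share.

Unit PH2: $111,400 | Unit 5B: $101,200 | Unit 2A: $271,500

Days total 313; floor area total 9,296.
Blended shares (80% days + 20% floor area): Unit PH2 0.2301; Unit 5B 0.2091; Unit 2A 0.5608.
Raw shares: Unit PH2 111,386.05; Unit 5B 101,212.47; Unit 2A 271,501.48.
After rounding ($50): Unit PH2 $111,400; Unit 5B $101,200; Unit 2A $271,500. Sum = $484,100.
Rounded total matches; no reconciliation needed.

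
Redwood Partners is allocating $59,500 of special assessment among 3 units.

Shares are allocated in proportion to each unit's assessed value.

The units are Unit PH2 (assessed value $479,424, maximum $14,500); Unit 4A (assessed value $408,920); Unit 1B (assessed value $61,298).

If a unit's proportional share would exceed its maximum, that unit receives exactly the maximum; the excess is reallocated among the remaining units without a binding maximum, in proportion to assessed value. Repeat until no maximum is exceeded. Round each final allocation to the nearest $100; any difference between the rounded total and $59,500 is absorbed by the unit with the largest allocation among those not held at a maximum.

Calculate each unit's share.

Sum of assessed value: 949,642.
Pro-rata shares before constraints: Unit PH2 30,038.40; Unit 4A 25,620.96; Unit 1B 3,840.64.
Capped: Unit PH2 ($14,500); remaining pool $45,000 reallocated over remaining assessed value 470,218.
Shares after redistribution: Unit 4A 39,133.76 → $39,100; Unit 1B 5,866.24 → $5,900.

Unit PH2: $14,500 | Unit 4A: $39,100 | Unit 1B: $5,900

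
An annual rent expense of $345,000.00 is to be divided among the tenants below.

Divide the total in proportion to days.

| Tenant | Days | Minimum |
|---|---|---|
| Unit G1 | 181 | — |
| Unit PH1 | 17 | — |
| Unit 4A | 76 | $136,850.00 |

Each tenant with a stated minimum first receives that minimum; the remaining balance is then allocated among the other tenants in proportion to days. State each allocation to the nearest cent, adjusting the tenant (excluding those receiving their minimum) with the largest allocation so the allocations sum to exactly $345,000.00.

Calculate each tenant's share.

Guaranteed amounts: Unit 4A $136,850.00. Residual $208,150.00.
Residual split over remaining days 198: Unit G1 190,278.5354 → $190,278.54; Unit PH1 17,871.4646 → $17,871.46.

Unit G1: $190,278.54 · Unit PH1: $17,871.46 · Unit 4A: $136,850.00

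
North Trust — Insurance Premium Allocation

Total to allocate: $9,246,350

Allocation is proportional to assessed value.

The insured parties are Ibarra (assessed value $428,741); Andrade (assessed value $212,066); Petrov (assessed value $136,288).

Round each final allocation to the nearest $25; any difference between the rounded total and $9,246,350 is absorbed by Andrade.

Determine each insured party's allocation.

Ibarra: $5,101,425; Andrade: $2,523,275; Petrov: $1,621,650

Sum of assessed value: 777,095.
Proportional shares: Ibarra 428,741/777,095 × $9,246,350 = 5,101,421.76; Andrade 212,066/777,095 × $9,246,350 = 2,523,290.54; Petrov 136,288/777,095 × $9,246,350 = 1,621,637.70.
Rounded to nearest $25: Ibarra $5,101,425; Andrade $2,523,300; Petrov $1,621,650. Sum = $9,246,375.
Difference $9,246,350 − $9,246,375 = −$25 applied to Andrade: Andrade becomes $2,523,275.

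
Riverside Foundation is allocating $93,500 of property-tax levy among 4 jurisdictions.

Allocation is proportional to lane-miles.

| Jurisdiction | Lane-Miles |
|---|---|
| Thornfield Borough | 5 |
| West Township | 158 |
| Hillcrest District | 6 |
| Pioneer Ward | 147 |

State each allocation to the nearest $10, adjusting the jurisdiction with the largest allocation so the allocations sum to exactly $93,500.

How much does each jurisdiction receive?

Sum of lane-miles: 316.
Pro-rata amounts: Thornfield Borough 5/316 × $93,500 = 1,479.43; West Township 158/316 × $93,500 = 46,750.00; Hillcrest District 6/316 × $93,500 = 1,775.32; Pioneer Ward 147/316 × $93,500 = 43,495.25.
Rounded to nearest $10: Thornfield Borough $1,480; West Township $46,750; Hillcrest District $1,780; Pioneer Ward $43,500. Sum = $93,510.
Difference $93,500 − $93,510 = −$10 applied to largest allocation (West Township): West Township becomes $46,740.

Thornfield Borough: $1,480; West Township: $46,740; Hillcrest District: $1,780; Pioneer Ward: $43,500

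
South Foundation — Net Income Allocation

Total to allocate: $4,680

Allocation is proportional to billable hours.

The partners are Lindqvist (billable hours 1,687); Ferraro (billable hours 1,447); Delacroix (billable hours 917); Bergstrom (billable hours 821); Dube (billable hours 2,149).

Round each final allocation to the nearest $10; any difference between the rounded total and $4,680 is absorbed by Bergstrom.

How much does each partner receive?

Total billable hours = 7,021.
Raw shares: Lindqvist 1,687/7,021 × $4,680 = 1,124.51; Ferraro 1,447/7,021 × $4,680 = 964.53; Delacroix 917/7,021 × $4,680 = 611.25; Bergstrom 821/7,021 × $4,680 = 547.26; Dube 2,149/7,021 × $4,680 = 1,432.46.
After rounding ($10): Lindqvist $1,120; Ferraro $960; Delacroix $610; Bergstrom $550; Dube $1,430. Sum = $4,670.
Difference $4,680 − $4,670 = +$10 applied to Bergstrom: Bergstrom becomes $560.

Lindqvist: $1,120 | Ferraro: $960 | Delacroix: $610 | Bergstrom: $560 | Dube: $1,430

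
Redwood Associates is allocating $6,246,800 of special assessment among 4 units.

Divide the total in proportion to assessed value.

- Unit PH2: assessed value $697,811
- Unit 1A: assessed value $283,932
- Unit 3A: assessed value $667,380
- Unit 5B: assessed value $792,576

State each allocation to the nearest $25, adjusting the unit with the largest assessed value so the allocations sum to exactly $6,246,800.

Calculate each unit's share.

Sum of assessed value: 697,811 + 283,932 + 667,380 + 792,576 = 2,441,699.
Pro-rata amounts: Unit PH2 1,785,267.45; Unit 1A 726,406.66; Unit 3A 1,707,413.32; Unit 5B 2,027,712.57.
At nearest $25: Unit PH2 $1,785,275; Unit 1A $726,400; Unit 3A $1,707,425; Unit 5B $2,027,725. Sum = $6,246,825.
Difference $6,246,800 − $6,246,825 = −$25 applied to largest assessed value (Unit 5B): Unit 5B becomes $2,027,700.

Unit PH2: $1,785,275; Unit 1A: $726,400; Unit 3A: $1,707,425; Unit 5B: $2,027,700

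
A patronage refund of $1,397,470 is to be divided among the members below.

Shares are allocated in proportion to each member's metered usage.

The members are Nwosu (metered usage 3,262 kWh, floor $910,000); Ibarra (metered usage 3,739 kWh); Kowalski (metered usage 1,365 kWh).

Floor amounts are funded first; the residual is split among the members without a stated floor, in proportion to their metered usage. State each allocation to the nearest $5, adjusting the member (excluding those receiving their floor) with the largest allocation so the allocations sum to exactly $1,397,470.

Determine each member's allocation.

Nwosu: $910,000 | Ibarra: $357,100 | Kowalski: $130,370

Fund the minimums — Nwosu $910,000. Residual $487,470.
Residual split over remaining metered usage 5,104: Ibarra 357,102.34 → $357,100; Kowalski 130,367.66 → $130,370.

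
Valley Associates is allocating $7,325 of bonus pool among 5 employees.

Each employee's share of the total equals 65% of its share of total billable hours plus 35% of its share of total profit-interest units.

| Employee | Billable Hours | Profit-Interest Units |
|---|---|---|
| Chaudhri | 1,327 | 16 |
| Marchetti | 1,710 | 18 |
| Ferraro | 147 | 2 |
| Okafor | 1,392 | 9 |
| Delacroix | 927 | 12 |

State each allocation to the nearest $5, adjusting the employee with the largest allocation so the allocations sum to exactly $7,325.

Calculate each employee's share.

Chaudhri: $1,870; Marchetti: $2,290; Ferraro: $215; Okafor: $1,610; Delacroix: $1,340

Totals — billable hours 5,503, profit-interest units 57.
Composite weights (65% billable hours + 35% profit-interest units): Chaudhri 0.2550; Marchetti 0.3125; Ferraro 0.0296; Okafor 0.2197; Delacroix 0.1832.
Proportional shares: Chaudhri 1,867.78; Marchetti 2,289.11; Ferraro 217.14; Okafor 1,609.17; Delacroix 1,341.79.
After rounding ($5): Chaudhri $1,870; Marchetti $2,290; Ferraro $215; Okafor $1,610; Delacroix $1,340. Sum = $7,325.
Sum already equals the total — no adjustment.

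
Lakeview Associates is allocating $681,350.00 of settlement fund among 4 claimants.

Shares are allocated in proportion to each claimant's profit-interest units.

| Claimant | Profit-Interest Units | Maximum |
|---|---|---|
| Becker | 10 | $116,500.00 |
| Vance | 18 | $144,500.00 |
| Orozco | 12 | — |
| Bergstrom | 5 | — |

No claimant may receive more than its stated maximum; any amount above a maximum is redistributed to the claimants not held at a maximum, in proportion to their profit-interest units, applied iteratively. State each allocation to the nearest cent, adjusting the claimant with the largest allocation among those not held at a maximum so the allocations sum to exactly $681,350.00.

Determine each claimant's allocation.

Becker: $116,500.00 | Vance: $144,500.00 | Orozco: $296,717.65 | Bergstrom: $123,632.35

Profit-interest units total: 45.
Unconstrained shares: Becker 151,411.1111; Vance 272,540.0000; Orozco 181,693.3333; Bergstrom 75,705.5556.
Held at cap: Becker ($116,500.00), Vance ($144,500.00); residual $420,350.00 reallocated over remaining profit-interest units 17.
Redistributed shares: Orozco 296,717.6471 → $296,717.65; Bergstrom 123,632.3529 → $123,632.35.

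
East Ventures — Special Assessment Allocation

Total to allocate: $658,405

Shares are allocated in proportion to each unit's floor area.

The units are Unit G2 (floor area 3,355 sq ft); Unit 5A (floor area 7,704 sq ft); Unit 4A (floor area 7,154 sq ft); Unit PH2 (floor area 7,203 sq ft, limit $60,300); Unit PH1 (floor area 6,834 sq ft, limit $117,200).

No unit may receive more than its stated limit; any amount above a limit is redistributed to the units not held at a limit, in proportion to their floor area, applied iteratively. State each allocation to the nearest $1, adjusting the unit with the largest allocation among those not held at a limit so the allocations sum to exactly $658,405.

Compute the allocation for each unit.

Unit G2: $88,587; Unit 5A: $203,420; Unit 4A: $188,898; Unit PH2: $60,300; Unit PH1: $117,200

Floor area total: 32,250.
Proportional shares (ignoring caps): Unit G2 68,494.54; Unit 5A 157,282.24; Unit 4A 146,053.62; Unit PH2 147,053.99; Unit PH1 139,520.61.
Capped: Unit PH2 ($60,300), Unit PH1 ($117,200); residual $480,905 reallocated over remaining floor area 18,213.
Redistributed shares: Unit G2 88,587.07 → $88,587; Unit 5A 203,420.20 → $203,420; Unit 4A 188,897.73 → $188,898.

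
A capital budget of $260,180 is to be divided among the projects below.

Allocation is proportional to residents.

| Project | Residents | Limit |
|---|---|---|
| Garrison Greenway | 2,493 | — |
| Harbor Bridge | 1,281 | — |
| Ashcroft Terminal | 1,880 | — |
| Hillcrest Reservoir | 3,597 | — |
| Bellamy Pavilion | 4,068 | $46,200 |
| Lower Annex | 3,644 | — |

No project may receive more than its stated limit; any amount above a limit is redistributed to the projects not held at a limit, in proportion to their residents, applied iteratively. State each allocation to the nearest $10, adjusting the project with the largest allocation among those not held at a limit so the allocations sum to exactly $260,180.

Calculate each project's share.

Garrison Greenway: $41,370 | Harbor Bridge: $21,260 | Ashcroft Terminal: $31,200 | Hillcrest Reservoir: $59,690 | Bellamy Pavilion: $46,200 | Lower Annex: $60,460

Combined residents = 16,963.
Unconstrained shares: Garrison Greenway 38,237.86; Harbor Bridge 19,648.09; Ashcroft Terminal 28,835.61; Hillcrest Reservoir 55,171.11; Bellamy Pavilion 62,395.35; Lower Annex 55,892.00.
Cap binds for Bellamy Pavilion ($46,200); balance $213,980 reallocated over remaining residents 12,895.
Shares after redistribution: Garrison Greenway 41,368.91 → $41,370; Harbor Bridge 21,256.95 → $21,260; Ashcroft Terminal 31,196.77 → $31,200; Hillcrest Reservoir 59,688.72 → $59,690; Lower Annex 60,468.64 → $60,470.
Rounding difference −$10 applied to Lower Annex → $60,460.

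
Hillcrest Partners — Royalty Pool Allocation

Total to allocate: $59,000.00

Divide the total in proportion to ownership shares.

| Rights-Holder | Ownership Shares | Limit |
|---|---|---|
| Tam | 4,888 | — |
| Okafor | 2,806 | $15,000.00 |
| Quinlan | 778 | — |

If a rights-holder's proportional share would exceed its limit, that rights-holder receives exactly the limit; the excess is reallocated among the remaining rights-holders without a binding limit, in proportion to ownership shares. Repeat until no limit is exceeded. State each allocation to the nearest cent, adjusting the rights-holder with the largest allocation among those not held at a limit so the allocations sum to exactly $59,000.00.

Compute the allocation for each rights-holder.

Tam: $37,958.35 | Okafor: $15,000.00 | Quinlan: $6,041.65

Sum of ownership shares: 8,472.
Unconstrained shares: Tam 34,040.6043; Okafor 19,541.3126; Quinlan 5,418.0831.
Held at cap: Okafor ($15,000.00); remaining pool $44,000.00 reallocated over remaining ownership shares 5,666.
Remaining shares: Tam 37,958.3480 → $37,958.35; Quinlan 6,041.6520 → $6,041.65.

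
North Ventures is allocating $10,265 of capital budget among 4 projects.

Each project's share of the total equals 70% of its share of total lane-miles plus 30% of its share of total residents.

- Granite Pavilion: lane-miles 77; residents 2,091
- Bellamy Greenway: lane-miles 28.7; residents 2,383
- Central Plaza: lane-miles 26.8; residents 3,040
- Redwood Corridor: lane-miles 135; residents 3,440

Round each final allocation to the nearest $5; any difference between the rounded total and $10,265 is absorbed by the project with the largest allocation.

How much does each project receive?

Granite Pavilion: $2,655 · Bellamy Greenway: $1,440 · Central Plaza: $1,575 · Redwood Corridor: $4,595

Lane-miles total 267.5; residents total 10,954.
Blended shares (70% lane-miles + 30% residents): Granite Pavilion 0.2588; Bellamy Greenway 0.1404; Central Plaza 0.1534; Redwood Corridor 0.4475.
Proportional shares: Granite Pavilion 2,656.19; Bellamy Greenway 1,440.86; Central Plaza 1,574.53; Redwood Corridor 4,593.41.
At nearest $5: Granite Pavilion $2,655; Bellamy Greenway $1,440; Central Plaza $1,575; Redwood Corridor $4,595. Sum = $10,265.
Sum already equals the total — no adjustment.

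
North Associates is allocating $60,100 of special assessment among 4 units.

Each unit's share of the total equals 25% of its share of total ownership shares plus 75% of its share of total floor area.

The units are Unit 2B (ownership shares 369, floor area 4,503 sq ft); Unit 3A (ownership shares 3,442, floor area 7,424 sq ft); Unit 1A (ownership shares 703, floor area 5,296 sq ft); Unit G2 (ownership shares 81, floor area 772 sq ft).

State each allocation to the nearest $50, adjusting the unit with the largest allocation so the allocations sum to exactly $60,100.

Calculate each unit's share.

Unit 2B: $12,500; Unit 3A: $29,850; Unit 1A: $15,550; Unit G2: $2,200

Ownership shares total 4,595; floor area total 17,995.
Combined weights (25% ownership shares + 75% floor area): Unit 2B 0.2078; Unit 3A 0.4967; Unit 1A 0.2590; Unit G2 0.0366.
Raw shares: Unit 2B 12,485.97; Unit 3A 29,850.95; Unit 1A 15,564.46; Unit G2 2,198.61.
At nearest $50: Unit 2B $12,500; Unit 3A $29,850; Unit 1A $15,550; Unit G2 $2,200. Sum = $60,100.
Rounded total matches; no reconciliation needed.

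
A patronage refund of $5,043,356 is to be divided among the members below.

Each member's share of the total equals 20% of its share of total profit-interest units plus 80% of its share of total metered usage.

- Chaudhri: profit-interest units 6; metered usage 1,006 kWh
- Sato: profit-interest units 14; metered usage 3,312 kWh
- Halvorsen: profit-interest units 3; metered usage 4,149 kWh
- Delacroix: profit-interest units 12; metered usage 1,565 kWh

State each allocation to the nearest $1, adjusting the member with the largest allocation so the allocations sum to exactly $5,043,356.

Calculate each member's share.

Chaudhri: $577,510; Sato: $1,735,494; Halvorsen: $1,755,108; Delacroix: $975,244

Totals — profit-interest units 35, metered usage 10,032.
Combined weights (20% profit-interest units + 80% metered usage): Chaudhri 0.1145; Sato 0.3441; Halvorsen 0.3480; Delacroix 0.1934.
Unrounded shares: Chaudhri 577,509.65; Sato 1,735,493.61; Halvorsen 1,755,108.57; Delacroix 975,244.17.
Rounded to nearest $1: Chaudhri $577,510; Sato $1,735,494; Halvorsen $1,755,109; Delacroix $975,244. Sum = $5,043,357.
Difference $5,043,356 − $5,043,357 = −$1 applied to largest allocation (Halvorsen): Halvorsen becomes $1,755,108.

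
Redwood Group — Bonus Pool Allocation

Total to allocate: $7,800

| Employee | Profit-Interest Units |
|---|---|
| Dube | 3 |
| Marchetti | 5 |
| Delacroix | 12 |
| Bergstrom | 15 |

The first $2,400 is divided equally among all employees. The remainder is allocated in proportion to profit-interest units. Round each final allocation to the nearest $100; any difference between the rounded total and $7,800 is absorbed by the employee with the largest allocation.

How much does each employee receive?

Dube: $1,100 | Marchetti: $1,400 | Delacroix: $2,500 | Bergstrom: $2,800

Equal tier: $2,400 ÷ 4 = $600 apiece.
Remainder $5,400 by profit-interest units (total 35): Dube 462.86 → $500; Marchetti 771.43 → $800; Delacroix 1,851.43 → $1,900; Bergstrom 2,314.29 → $2,300.
Rounding difference −$100 on remainder applied to Bergstrom.
Totals: Dube $600 + $500 = $1,100; Marchetti $600 + $800 = $1,400; Delacroix $600 + $1,900 = $2,500; Bergstrom $600 + $2,200 = $2,800.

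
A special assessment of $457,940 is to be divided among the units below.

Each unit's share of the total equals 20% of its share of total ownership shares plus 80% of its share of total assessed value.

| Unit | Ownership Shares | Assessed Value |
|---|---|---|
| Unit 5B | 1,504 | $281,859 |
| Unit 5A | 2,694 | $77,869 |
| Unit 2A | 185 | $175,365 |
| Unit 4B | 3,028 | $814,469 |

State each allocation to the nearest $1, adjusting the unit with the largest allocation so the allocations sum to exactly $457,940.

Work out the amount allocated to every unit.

Ownership shares total 7,411; assessed value total 1,349,562.
Blended shares (20% ownership shares + 80% assessed value): Unit 5B 0.2077; Unit 5A 0.1189; Unit 2A 0.1089; Unit 4B 0.5645.
Unrounded shares: Unit 5B 95,100.44; Unit 5A 54,431.81; Unit 2A 49,890.87; Unit 4B 258,516.89.
Rounded to nearest $1: Unit 5B $95,100; Unit 5A $54,432; Unit 2A $49,891; Unit 4B $258,517. Sum = $457,940.
Sum already equals the total — no adjustment.

Unit 5B: $95,100 | Unit 5A: $54,432 | Unit 2A: $49,891 | Unit 4B: $258,517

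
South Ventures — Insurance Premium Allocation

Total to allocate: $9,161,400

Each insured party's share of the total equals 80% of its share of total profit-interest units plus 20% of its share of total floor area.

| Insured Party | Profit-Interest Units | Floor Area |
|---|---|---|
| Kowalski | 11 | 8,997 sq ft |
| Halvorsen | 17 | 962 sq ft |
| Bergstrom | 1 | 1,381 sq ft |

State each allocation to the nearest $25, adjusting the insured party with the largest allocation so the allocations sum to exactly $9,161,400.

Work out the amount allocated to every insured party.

Totals — profit-interest units 29, floor area 11,340.
Composite weights (80% profit-interest units + 20% floor area): Kowalski 0.4621; Halvorsen 0.4859; Bergstrom 0.0519.
Raw shares: Kowalski 4,233,716.78; Halvorsen 4,451,817.49; Bergstrom 475,865.73.
After rounding ($25): Kowalski $4,233,725; Halvorsen $4,451,825; Bergstrom $475,875. Sum = $9,161,425.
Difference $9,161,400 − $9,161,425 = −$25 applied to largest allocation (Halvorsen): Halvorsen becomes $4,451,800.

Kowalski: $4,233,725 | Halvorsen: $4,451,800 | Bergstrom: $475,875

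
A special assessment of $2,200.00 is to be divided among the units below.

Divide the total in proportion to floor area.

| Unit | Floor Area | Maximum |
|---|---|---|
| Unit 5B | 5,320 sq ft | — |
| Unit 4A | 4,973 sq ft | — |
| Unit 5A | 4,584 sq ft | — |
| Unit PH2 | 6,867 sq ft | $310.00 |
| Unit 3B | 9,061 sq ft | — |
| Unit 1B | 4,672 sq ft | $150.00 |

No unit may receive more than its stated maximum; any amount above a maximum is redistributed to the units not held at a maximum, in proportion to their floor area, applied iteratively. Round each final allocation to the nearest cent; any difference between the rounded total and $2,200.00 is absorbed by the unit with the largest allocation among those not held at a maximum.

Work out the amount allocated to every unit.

Total floor area = 35,477.
Pro-rata shares before constraints: Unit 5B 329.9039; Unit 4A 308.3857; Unit 5A 284.2630; Unit PH2 425.8365; Unit 3B 561.8908; Unit 1B 289.7201.
Capped: Unit PH2 ($310.00), Unit 1B ($150.00); remaining pool $1,740.00 reallocated over remaining floor area 23,938.
Remaining shares: Unit 5B 386.6990 → $386.70; Unit 4A 361.4763 → $361.48; Unit 5A 333.2008 → $333.20; Unit 3B 658.6239 → $658.62.

Unit 5B: $386.70; Unit 4A: $361.48; Unit 5A: $333.20; Unit PH2: $310.00; Unit 3B: $658.62; Unit 1B: $150.00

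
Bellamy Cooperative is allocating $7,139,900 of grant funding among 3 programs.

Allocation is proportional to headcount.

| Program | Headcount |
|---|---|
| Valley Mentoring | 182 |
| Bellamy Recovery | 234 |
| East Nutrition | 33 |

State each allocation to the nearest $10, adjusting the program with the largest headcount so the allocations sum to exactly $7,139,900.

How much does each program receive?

Total headcount = 182 + 234 + 33 = 449.
Pro-rata amounts: Valley Mentoring 2,894,124.28; Bellamy Recovery 3,721,016.93; East Nutrition 524,758.80.
At nearest $10: Valley Mentoring $2,894,120; Bellamy Recovery $3,721,020; East Nutrition $524,760. Sum = $7,139,900.
Rounded total matches; no reconciliation needed.

Valley Mentoring: $2,894,120; Bellamy Recovery: $3,721,020; East Nutrition: $524,760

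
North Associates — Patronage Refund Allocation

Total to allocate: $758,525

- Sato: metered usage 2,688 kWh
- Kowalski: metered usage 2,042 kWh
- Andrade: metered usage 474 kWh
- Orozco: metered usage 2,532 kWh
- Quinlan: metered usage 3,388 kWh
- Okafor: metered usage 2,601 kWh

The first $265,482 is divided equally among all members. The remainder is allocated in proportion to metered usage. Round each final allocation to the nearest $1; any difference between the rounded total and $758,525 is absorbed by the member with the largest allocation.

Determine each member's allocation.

$265,482 shared equally gives $44,247 per member.
Remainder $493,043 by metered usage (total 13,725): Sato 96,560.99 → $96,561; Kowalski 73,354.74 → $73,355; Andrade 17,027.496 → $17,027; Orozco 90,957.00 → $90,957; Quinlan 121,707.08 → $121,707; Okafor 93,435.69 → $93,436.
Totals: Sato $44,247 + $96,561 = $140,808; Kowalski $44,247 + $73,355 = $117,602; Andrade $44,247 + $17,027 = $61,274; Orozco $44,247 + $90,957 = $135,204; Quinlan $44,247 + $121,707 = $165,954; Okafor $44,247 + $93,436 = $137,683.

Sato: $140,808; Kowalski: $117,602; Andrade: $61,274; Orozco: $135,204; Quinlan: $165,954; Okafor: $137,683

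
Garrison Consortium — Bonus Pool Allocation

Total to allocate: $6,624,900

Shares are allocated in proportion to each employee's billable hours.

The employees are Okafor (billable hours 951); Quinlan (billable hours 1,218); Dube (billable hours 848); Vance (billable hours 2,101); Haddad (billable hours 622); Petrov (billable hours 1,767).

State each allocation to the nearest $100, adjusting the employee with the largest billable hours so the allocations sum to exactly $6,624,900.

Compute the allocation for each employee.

Okafor: $839,300 | Quinlan: $1,074,900 | Dube: $748,400 | Vance: $1,854,000 | Haddad: $548,900 | Petrov: $1,559,400

Billable hours total: 7,507.
Unrounded shares: Okafor 951/7,507 × $6,624,900 = 839,254.02; Quinlan 1,218/7,507 × $6,624,900 = 1,074,880.54; Dube 848/7,507 × $6,624,900 = 748,356.89; Vance 2,101/7,507 × $6,624,900 = 1,854,124.80; Haddad 622/7,507 × $6,624,900 = 548,912.72; Petrov 1,767/7,507 × $6,624,900 = 1,559,371.03.
Rounded to nearest $100: Okafor $839,300; Quinlan $1,074,900; Dube $748,400; Vance $1,854,100; Haddad $548,900; Petrov $1,559,400. Sum = $6,625,000.
Difference $6,624,900 − $6,625,000 = −$100 applied to largest billable hours (Vance): Vance becomes $1,854,000.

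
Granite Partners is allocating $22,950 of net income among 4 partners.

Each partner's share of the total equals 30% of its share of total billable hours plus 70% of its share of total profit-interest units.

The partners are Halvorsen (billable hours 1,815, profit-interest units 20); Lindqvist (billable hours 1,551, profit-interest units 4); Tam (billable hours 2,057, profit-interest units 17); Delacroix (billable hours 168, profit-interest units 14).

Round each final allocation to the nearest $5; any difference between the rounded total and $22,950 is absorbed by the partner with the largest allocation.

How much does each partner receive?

Halvorsen: $8,075 · Lindqvist: $3,080 · Tam: $7,500 · Delacroix: $4,295

Billable hours total 5,591; profit-interest units total 55.
Combined weights (30% billable hours + 70% profit-interest units): Halvorsen 0.3519; Lindqvist 0.1341; Tam 0.3267; Delacroix 0.1872.
Pro-rata amounts: Halvorsen 8,076.89; Lindqvist 3,078.33; Tam 7,498.62; Delacroix 4,296.16.
At nearest $5: Halvorsen $8,075; Lindqvist $3,080; Tam $7,500; Delacroix $4,295. Sum = $22,950.
No rounding difference to absorb.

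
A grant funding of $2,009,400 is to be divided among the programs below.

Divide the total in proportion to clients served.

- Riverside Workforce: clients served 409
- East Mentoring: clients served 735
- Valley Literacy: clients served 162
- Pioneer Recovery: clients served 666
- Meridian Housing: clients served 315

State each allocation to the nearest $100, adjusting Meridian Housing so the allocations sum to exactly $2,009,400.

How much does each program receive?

Sum of clients served: 2,287.
Proportional shares: Riverside Workforce 409/2,287 × $2,009,400 = 359,354.88; East Mentoring 735/2,287 × $2,009,400 = 645,784.43; Valley Literacy 162/2,287 × $2,009,400 = 142,336.16; Pioneer Recovery 666/2,287 × $2,009,400 = 585,159.77; Meridian Housing 315/2,287 × $2,009,400 = 276,764.76.
Rounded to nearest $100: Riverside Workforce $359,400; East Mentoring $645,800; Valley Literacy $142,300; Pioneer Recovery $585,200; Meridian Housing $276,800. Sum = $2,009,500.
Difference $2,009,400 − $2,009,500 = −$100 applied to Meridian Housing: Meridian Housing becomes $276,700.

Riverside Workforce: $359,400 | East Mentoring: $645,800 | Valley Literacy: $142,300 | Pioneer Recovery: $585,200 | Meridian Housing: $276,700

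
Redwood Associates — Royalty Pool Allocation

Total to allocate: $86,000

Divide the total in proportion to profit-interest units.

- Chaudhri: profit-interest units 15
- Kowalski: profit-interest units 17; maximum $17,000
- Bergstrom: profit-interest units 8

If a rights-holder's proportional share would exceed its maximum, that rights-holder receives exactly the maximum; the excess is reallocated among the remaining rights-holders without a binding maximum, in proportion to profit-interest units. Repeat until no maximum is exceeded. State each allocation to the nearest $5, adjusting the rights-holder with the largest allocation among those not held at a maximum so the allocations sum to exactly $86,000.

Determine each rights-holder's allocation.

Chaudhri: $45,000; Kowalski: $17,000; Bergstrom: $24,000

Total profit-interest units = 40.
Proportional shares (ignoring caps): Chaudhri 32,250.00; Kowalski 36,550.00; Bergstrom 17,200.00.
Held at cap: Kowalski ($17,000); remaining pool $69,000 reallocated over remaining profit-interest units 23.
Redistributed shares: Chaudhri 45,000.00 → $45,000; Bergstrom 24,000.00 → $24,000.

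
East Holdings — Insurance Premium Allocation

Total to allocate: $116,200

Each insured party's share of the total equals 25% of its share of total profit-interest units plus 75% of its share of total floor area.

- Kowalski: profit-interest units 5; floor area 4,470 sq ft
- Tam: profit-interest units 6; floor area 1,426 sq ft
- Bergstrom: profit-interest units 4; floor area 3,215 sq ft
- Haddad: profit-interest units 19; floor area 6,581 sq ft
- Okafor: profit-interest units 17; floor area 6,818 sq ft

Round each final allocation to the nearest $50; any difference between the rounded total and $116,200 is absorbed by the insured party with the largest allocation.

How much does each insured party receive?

Totals — profit-interest units 51, floor area 22,510.
Composite weights (25% profit-interest units + 75% floor area): Kowalski 0.1734; Tam 0.0769; Bergstrom 0.1267; Haddad 0.3124; Okafor 0.3105.
Unrounded shares: Kowalski 20,154.15; Tam 8,938.57; Bergstrom 14,725.67; Haddad 36,301.63; Okafor 36,079.99.
Rounded to nearest $50: Kowalski $20,150; Tam $8,950; Bergstrom $14,750; Haddad $36,300; Okafor $36,100. Sum = $116,250.
Difference $116,200 − $116,250 = −$50 applied to largest allocation (Haddad): Haddad becomes $36,250.

Kowalski: $20,150 | Tam: $8,950 | Bergstrom: $14,750 | Haddad: $36,250 | Okafor: $36,100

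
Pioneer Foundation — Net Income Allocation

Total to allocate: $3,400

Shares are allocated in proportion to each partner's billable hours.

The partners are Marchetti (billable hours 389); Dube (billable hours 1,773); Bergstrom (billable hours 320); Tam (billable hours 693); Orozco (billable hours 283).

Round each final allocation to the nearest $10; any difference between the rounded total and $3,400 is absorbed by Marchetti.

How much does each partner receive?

Marchetti: $390 | Dube: $1,740 | Bergstrom: $310 | Tam: $680 | Orozco: $280

Combined billable hours = 3,458.
Pro-rata amounts: Marchetti 389/3,458 × $3,400 = 382.48; Dube 1,773/3,458 × $3,400 = 1,743.26; Bergstrom 320/3,458 × $3,400 = 314.63; Tam 693/3,458 × $3,400 = 681.38; Orozco 283/3,458 × $3,400 = 278.25.
After rounding ($10): Marchetti $380; Dube $1,740; Bergstrom $310; Tam $680; Orozco $280. Sum = $3,390.
Difference $3,400 − $3,390 = +$10 applied to Marchetti: Marchetti becomes $390.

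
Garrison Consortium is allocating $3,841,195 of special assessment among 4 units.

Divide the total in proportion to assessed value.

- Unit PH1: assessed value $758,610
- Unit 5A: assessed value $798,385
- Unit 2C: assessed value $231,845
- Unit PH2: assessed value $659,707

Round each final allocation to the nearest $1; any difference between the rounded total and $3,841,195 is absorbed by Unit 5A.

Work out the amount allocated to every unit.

Assessed value total: 2,448,547.
Unrounded shares: Unit PH1 758,610/2,448,547 × $3,841,195 = 1,190,080.87; Unit 5A 798,385/2,448,547 × $3,841,195 = 1,252,478.499; Unit 2C 231,845/2,448,547 × $3,841,195 = 363,710.34; Unit PH2 659,707/2,448,547 × $3,841,195 = 1,034,925.30.
After rounding ($1): Unit PH1 $1,190,081; Unit 5A $1,252,478; Unit 2C $363,710; Unit PH2 $1,034,925. Sum = $3,841,194.
Difference $3,841,195 − $3,841,194 = +$1 applied to Unit 5A: Unit 5A becomes $1,252,479.

Unit PH1: $1,190,081 | Unit 5A: $1,252,479 | Unit 2C: $363,710 | Unit PH2: $1,034,925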